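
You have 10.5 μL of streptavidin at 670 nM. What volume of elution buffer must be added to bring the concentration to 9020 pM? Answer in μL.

9020 pM = 9.02 nM.
V₂ = C₁V₁/C₂ = 670 × 10.5 / 9.02 = 780 μL.
Diluent to add = V₂ − V₁ = 780 − 10.5 = 769 μL.

769 μL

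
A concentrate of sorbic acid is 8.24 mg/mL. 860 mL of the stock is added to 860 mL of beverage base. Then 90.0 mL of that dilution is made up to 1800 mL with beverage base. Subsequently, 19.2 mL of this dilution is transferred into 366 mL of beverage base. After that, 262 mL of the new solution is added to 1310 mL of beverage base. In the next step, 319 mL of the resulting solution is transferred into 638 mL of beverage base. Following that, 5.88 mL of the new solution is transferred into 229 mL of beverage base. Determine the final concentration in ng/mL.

14.3 ng/mL

Overall dilution factor = 2 × 20 × 20.06 × 6 × 3 × 39.95 = 5.77 × 10⁵.
8.24 mg/mL / 5.77 × 10⁵ = 1.43 × 10⁻⁵ mg/mL = 14.3 ng/mL.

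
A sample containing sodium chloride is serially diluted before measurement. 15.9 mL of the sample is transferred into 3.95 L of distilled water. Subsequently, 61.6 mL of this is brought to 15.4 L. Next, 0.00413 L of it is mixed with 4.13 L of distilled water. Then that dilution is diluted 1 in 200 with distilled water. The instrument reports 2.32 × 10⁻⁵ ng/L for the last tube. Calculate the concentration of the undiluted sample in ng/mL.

Overall dilution factor = 249.4 × 250 × 1001 × 200 = 1.25 × 10¹⁰.
Original = 2.32 × 10⁻⁵ ng/L × 1.25 × 10¹⁰ = 2.90 × 10⁵ ng/L = 290 ng/mL.

290 ng/mL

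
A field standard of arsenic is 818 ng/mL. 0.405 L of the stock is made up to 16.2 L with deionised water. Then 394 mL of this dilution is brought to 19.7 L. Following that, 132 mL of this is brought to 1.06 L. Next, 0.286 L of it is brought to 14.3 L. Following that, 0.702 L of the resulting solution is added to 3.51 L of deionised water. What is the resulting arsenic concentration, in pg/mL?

Overall dilution factor = 40 × 50 × 8.030 × 50 × 6 = 4.82 × 10⁶.
818 ng/mL / 4.82 × 10⁶ = 1.70 × 10⁻⁴ ng/mL = 0.170 pg/mL.

0.170 pg/mL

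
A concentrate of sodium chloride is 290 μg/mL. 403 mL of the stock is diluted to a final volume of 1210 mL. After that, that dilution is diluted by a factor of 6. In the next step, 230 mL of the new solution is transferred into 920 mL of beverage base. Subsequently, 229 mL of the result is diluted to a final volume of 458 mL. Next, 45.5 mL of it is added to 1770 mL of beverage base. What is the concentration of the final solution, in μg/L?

Overall dilution factor = 3.002 × 6 × 5 × 2 × 39.90 = 7188.
290 μg/mL / 7188 = 0.0403 μg/mL = 40.3 μg/L.

40.3 μg/L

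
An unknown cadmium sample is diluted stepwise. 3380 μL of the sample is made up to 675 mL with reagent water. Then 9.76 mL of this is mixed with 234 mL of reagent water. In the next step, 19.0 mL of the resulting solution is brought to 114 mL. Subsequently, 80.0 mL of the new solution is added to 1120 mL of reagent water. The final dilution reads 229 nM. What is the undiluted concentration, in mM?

Overall dilution factor = 199.7 × 24.98 × 6 × 15 = 4.49 × 10⁵.
Original = 229 nM × 4.49 × 10⁵ = 1.03 × 10⁸ nM = 103 mM.

103 mM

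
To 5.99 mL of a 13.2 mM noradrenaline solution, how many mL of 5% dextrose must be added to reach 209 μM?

372 mL

209 μM = 0.209 mM.
V₂ = C₁V₁/C₂ = 13.2 × 5.99 / 0.209 = 378 mL.
Diluent to add = V₂ − V₁ = 378 − 5.99 = 372 mL.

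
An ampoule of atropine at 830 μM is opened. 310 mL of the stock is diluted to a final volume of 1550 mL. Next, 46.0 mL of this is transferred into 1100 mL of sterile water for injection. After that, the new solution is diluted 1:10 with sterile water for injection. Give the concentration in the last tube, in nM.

666 nM

Overall dilution factor = 5 × 24.91 × 10 = 1246.
830 μM / 1246 = 0.666 μM = 666 nM.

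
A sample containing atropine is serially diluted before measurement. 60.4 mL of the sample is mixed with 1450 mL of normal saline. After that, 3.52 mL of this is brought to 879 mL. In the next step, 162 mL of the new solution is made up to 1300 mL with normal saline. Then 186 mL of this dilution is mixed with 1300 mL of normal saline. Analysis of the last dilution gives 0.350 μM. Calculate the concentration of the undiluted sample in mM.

140 mM

Overall dilution factor = 25.01 × 249.7 × 8.025 × 7.989 = 4.00 × 10⁵.
Original = 0.350 μM × 4.00 × 10⁵ = 1.40 × 10⁵ μM = 140 mM.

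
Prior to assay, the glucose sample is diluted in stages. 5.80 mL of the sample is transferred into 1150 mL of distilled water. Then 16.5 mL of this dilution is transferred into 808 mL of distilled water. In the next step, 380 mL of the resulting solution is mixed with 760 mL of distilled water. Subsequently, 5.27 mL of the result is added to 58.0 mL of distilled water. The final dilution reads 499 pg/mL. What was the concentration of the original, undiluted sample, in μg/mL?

Overall dilution factor = 199.3 × 49.97 × 3 × 12.01 = 3.59 × 10⁵.
Original = 499 pg/mL × 3.59 × 10⁵ = 1.79 × 10⁸ pg/mL = 179 μg/mL.

179 μg/mL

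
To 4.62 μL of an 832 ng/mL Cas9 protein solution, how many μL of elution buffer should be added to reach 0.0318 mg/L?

116 μL

0.0318 mg/L = 31.8 ng/mL.
V₂ = C₁V₁/C₂ = 832 × 4.62 / 31.8 = 121 μL.
Diluent to add = V₂ − V₁ = 121 − 4.62 = 116 μL.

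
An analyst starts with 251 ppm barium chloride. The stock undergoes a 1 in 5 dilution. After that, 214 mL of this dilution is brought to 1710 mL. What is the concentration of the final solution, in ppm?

6.28 ppm

Overall dilution factor = 5 × 7.991 = 40.0.
251 ppm / 40.0 = 6.28 ppm.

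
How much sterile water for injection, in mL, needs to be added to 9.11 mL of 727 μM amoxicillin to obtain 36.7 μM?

171 mL

V₂ = C₁V₁/C₂ = 727 × 9.11 / 36.7 = 180 mL.
Diluent to add = V₂ − V₁ = 180 − 9.11 = 171 mL.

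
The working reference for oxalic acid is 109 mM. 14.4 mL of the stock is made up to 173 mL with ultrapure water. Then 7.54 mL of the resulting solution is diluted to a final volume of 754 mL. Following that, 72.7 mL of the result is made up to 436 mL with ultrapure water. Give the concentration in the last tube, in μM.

15.1 μM

Overall dilution factor = 12.01 × 100 × 5.997 = 7205.
109 mM / 7205 = 0.0151 mM = 15.1 μM.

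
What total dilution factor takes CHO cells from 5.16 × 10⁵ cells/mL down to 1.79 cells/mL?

2.88 × 10⁵

Factor = C₀/C_target = 5.16 × 10⁵ cells/mL / 1.79 cells/mL = 2.88 × 10⁵.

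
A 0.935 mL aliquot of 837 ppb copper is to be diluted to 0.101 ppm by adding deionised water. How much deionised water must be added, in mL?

6.81 mL

0.101 ppm = 101 ppb.
V₂ = C₁V₁/C₂ = 837 × 0.935 / 101 = 7.75 mL.
Diluent to add = V₂ − V₁ = 7.75 − 0.935 = 6.81 mL.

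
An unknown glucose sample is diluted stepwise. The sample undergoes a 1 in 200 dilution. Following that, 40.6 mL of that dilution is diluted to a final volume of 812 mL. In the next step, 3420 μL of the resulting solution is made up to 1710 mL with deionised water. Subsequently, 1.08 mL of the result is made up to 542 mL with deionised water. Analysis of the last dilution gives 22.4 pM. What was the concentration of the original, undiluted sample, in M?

Overall dilution factor = 200 × 20 × 500 × 501.9 = 1.00 × 10⁹.
Original = 22.4 pM × 1.00 × 10⁹ = 2.25 × 10¹⁰ pM = 0.0225 M.

0.0225 M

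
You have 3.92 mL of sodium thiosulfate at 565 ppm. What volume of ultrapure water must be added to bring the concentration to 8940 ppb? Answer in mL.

244 mL

8940 ppb = 8.94 ppm.
V₂ = C₁V₁/C₂ = 565 × 3.92 / 8.94 = 248 mL.
Diluent to add = V₂ − V₁ = 248 − 3.92 = 244 mL.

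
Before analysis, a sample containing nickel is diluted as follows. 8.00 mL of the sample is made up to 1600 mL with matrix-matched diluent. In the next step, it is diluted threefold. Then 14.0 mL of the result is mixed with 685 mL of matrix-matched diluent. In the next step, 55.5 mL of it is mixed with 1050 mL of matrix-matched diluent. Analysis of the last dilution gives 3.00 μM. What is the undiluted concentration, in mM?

1790 mM

Overall dilution factor = 200 × 3 × 49.93 × 19.92 = 5.97 × 10⁵.
Original = 3.00 μM × 5.97 × 10⁵ = 1.79 × 10⁶ μM = 1790 mM.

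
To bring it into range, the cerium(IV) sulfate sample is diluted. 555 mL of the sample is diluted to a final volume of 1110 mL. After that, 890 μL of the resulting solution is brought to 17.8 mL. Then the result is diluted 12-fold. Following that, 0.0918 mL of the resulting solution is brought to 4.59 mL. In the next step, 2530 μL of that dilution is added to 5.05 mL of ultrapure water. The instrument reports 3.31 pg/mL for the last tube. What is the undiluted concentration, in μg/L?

Overall dilution factor = 2 × 20 × 12 × 50 × 2.996 = 7.19 × 10⁴.
Original = 3.31 pg/mL × 7.19 × 10⁴ = 2.38 × 10⁵ pg/mL = 238 μg/L.

238 μg/L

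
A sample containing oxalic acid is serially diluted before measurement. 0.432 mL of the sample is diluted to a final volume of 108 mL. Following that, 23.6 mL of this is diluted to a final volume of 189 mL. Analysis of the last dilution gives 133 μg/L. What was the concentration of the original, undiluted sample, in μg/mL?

266 μg/mL

Overall dilution factor = 250 × 8.008 = 2002.
Original = 133 μg/L × 2002 = 2.66 × 10⁵ μg/L = 266 μg/mL.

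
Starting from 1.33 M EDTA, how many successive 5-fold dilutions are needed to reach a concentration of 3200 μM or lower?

4

Need 5ⁿ ≥ 416, so n ≥ log(416)/log(5) = 3.75.
Minimum whole steps: n = 4.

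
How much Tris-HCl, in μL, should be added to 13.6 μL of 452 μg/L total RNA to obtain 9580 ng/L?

9580 ng/L = 9.58 μg/L.
V₂ = C₁V₁/C₂ = 452 × 13.6 / 9.58 = 642 μL.
Diluent to add = V₂ − V₁ = 642 − 13.6 = 628 μL.

628 μL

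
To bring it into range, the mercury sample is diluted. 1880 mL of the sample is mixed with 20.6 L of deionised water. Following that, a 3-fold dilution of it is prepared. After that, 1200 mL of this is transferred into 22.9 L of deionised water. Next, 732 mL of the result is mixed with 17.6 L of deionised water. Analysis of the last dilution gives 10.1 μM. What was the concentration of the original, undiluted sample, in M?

Overall dilution factor = 11.96 × 3 × 20.08 × 25.04 = 1.80 × 10⁴.
Original = 10.1 μM × 1.80 × 10⁴ = 1.82 × 10⁵ μM = 0.182 M.

0.182 M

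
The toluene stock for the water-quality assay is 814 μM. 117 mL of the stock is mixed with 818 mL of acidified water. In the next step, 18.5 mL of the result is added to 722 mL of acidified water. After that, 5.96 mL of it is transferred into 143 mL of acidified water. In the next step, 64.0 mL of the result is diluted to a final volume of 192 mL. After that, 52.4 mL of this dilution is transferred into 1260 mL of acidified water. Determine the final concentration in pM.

Overall dilution factor = 7.991 × 40.03 × 24.99 × 3 × 25.05 = 6.01 × 10⁵.
814 μM / 6.01 × 10⁵ = 1.36 × 10⁻³ μM = 1360 pM.

1360 pM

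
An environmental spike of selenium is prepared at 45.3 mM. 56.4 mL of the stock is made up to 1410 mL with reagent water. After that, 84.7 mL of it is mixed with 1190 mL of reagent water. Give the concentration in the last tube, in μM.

120 μM

Overall dilution factor = 25 × 15.05 = 376.
45.3 mM / 376 = 0.120 mM = 120 μM.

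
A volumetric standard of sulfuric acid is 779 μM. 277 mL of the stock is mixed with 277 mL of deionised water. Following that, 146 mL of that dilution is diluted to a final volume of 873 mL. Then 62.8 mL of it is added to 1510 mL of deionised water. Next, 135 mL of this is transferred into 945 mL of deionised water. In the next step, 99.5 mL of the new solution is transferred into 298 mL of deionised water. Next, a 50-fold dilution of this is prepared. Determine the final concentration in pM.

Overall dilution factor = 2 × 5.979 × 25.04 × 8 × 3.995 × 50 = 4.79 × 10⁵.
779 μM / 4.79 × 10⁵ = 1.63 × 10⁻³ μM = 1630 pM.

1630 pM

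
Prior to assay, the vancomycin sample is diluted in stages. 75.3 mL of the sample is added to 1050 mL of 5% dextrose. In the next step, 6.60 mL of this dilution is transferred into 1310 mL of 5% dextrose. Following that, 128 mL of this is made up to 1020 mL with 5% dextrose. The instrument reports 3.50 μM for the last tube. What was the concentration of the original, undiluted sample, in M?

0.0831 M

Overall dilution factor = 14.94 × 199.5 × 7.969 = 2.38 × 10⁴.
Original = 3.50 μM × 2.38 × 10⁴ = 8.31 × 10⁴ μM = 0.0831 M.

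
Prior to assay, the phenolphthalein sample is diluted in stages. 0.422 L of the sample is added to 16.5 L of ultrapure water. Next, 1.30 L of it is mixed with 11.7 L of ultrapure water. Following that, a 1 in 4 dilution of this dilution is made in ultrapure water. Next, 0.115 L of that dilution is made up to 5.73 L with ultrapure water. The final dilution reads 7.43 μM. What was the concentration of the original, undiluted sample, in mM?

594 mM

Overall dilution factor = 40.10 × 10 × 4 × 49.83 = 7.99 × 10⁴.
Original = 7.43 μM × 7.99 × 10⁴ = 5.94 × 10⁵ μM = 594 mM.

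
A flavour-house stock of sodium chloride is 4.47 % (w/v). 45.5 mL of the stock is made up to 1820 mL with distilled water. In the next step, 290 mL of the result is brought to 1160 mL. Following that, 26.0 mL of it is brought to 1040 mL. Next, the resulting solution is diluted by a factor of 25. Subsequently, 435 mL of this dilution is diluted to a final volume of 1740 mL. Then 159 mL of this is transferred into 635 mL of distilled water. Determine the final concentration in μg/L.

14.0 μg/L

Overall dilution factor = 40 × 4 × 40 × 25 × 4 × 4.994 = 3.20 × 10⁶.
4.47 % (w/v) / 3.20 × 10⁶ = 1.40 × 10⁻⁶ % (w/v) = 14.0 μg/L.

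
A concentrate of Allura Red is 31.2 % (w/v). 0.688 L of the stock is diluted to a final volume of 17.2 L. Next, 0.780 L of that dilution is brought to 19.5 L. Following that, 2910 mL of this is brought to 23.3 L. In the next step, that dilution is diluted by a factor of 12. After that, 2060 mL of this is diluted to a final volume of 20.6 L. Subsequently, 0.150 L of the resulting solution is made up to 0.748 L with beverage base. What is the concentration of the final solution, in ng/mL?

Overall dilution factor = 25 × 25 × 8.007 × 12 × 10 × 4.987 = 2.99 × 10⁶.
31.2 % (w/v) / 2.99 × 10⁶ = 1.04 × 10⁻⁵ % (w/v) = 104 ng/mL.

104 ng/mL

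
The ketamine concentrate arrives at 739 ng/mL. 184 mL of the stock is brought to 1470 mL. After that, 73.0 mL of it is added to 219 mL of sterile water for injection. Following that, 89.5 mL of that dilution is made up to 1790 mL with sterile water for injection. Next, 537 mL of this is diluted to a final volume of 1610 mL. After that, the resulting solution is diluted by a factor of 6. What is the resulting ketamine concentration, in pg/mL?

Overall dilution factor = 7.989 × 4 × 20 × 2.998 × 6 = 1.15 × 10⁴.
739 ng/mL / 1.15 × 10⁴ = 0.0643 ng/mL = 64.3 pg/mL.

64.3 pg/mL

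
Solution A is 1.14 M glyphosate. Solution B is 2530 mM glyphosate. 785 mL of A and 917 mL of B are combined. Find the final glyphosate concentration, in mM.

1890 mM

C_B = 2530 mM = 2.53 M.
C_mix = (C_A·V_A + C_B·V_B)/(V_A + V_B) = (1.14×785 + 2.53×917) / 1702 = 1.89 M = 1890 mM.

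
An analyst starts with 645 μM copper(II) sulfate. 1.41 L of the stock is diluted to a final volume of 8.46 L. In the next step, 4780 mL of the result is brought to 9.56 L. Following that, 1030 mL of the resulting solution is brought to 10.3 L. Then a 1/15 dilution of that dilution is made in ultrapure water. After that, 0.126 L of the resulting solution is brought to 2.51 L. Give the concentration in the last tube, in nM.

Overall dilution factor = 6 × 2 × 10 × 15 × 19.92 = 3.59 × 10⁴.
645 μM / 3.59 × 10⁴ = 0.0180 μM = 18.0 nM.

18.0 nM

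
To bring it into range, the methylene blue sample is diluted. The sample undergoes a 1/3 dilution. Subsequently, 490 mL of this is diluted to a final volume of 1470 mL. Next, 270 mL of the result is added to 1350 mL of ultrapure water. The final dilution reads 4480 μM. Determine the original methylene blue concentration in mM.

Overall dilution factor = 3 × 3 × 6 = 54.0.
Original = 4480 μM × 54.0 = 2.42 × 10⁵ μM = 242 mM.

242 mM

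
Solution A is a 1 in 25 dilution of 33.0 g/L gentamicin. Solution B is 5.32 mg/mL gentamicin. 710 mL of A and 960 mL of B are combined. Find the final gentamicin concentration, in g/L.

C_A = 33.0 g/L / 25 = 1.32 g/L.
C_B = 5.32 mg/mL = 5.32 g/L.
C_mix = (C_A·V_A + C_B·V_B)/(V_A + V_B) = (1.32×710 + 5.32×960) / 1670 = 3.62 g/L.

3.62 g/L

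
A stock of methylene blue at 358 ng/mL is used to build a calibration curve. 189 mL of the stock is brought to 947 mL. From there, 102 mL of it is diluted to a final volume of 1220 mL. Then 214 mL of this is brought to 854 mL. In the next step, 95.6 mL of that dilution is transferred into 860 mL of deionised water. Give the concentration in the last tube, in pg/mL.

150 pg/mL

Overall dilution factor = 5.011 × 11.96 × 3.991 × 9.996 = 2391.
358 ng/mL / 2391 = 0.150 ng/mL = 150 pg/mL.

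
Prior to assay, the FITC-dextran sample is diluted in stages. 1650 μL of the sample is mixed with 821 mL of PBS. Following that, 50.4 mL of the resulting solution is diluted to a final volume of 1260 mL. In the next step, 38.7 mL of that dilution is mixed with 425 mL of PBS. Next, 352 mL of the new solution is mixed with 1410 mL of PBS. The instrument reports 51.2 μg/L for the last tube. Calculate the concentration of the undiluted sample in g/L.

Overall dilution factor = 498.6 × 25 × 11.98 × 5.006 = 7.48 × 10⁵.
Original = 51.2 μg/L × 7.48 × 10⁵ = 3.83 × 10⁷ μg/L = 38.3 g/L.

38.3 g/L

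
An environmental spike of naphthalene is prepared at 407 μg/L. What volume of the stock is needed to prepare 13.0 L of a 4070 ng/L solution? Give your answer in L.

4070 ng/L = 4.07 μg/L.
V₁ = C₂V₂/C₁ = 4.07 × 13.0 / 407 = 0.130 L.

0.130 L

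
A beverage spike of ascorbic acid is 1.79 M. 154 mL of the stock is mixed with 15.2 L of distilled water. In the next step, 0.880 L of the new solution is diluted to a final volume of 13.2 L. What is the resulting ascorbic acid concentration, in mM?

Overall dilution factor = 99.70 × 15 = 1496.
1.79 M / 1496 = 1.20 × 10⁻³ M = 1.20 mM.

1.20 mM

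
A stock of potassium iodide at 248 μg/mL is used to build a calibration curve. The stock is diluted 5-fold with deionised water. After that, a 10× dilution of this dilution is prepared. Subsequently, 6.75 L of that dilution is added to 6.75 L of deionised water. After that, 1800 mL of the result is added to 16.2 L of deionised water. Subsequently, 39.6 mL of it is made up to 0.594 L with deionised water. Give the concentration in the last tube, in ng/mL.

Overall dilution factor = 5 × 10 × 2 × 10 × 15 = 1.50 × 10⁴.
248 μg/mL / 1.50 × 10⁴ = 0.0165 μg/mL = 16.5 ng/mL.

16.5 ng/mL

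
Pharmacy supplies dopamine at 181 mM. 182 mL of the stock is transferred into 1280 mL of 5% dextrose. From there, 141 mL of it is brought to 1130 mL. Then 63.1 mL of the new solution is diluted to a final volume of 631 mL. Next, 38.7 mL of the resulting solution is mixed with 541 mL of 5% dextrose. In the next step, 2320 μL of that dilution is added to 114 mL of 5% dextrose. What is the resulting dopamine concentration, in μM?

0.374 μM

Overall dilution factor = 8.033 × 8.014 × 10 × 14.98 × 50.14 = 4.83 × 10⁵.
181 mM / 4.83 × 10⁵ = 3.74 × 10⁻⁴ mM = 0.374 μM.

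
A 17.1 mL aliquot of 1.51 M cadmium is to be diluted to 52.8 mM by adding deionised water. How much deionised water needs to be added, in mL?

52.8 mM = 0.0528 M.
V₂ = C₁V₁/C₂ = 1.51 × 17.1 / 0.0528 = 489 mL.
Diluent to add = V₂ − V₁ = 489 − 17.1 = 472 mL.

472 mL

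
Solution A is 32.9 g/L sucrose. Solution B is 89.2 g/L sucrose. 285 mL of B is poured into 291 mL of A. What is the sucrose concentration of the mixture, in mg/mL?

60.8 mg/mL

C_mix = (C_A·V_A + C_B·V_B)/(V_A + V_B) = (32.9×291 + 89.2×285) / 576.0 = 60.8 g/L = 60.8 mg/mL.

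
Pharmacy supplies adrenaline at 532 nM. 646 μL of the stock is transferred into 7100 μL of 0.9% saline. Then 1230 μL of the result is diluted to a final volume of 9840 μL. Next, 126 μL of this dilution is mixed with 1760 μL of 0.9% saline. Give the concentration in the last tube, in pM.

371 pM

Overall dilution factor = 11.99 × 8 × 14.97 = 1436.
532 nM / 1436 = 0.371 nM = 371 pM.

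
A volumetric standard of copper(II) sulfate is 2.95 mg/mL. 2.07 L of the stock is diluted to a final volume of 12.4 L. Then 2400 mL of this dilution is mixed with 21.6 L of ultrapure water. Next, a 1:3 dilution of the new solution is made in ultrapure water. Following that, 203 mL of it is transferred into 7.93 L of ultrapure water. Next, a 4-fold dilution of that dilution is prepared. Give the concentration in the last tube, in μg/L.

Overall dilution factor = 5.990 × 10 × 3 × 40.06 × 4 = 2.88 × 10⁴.
2.95 mg/mL / 2.88 × 10⁴ = 1.02 × 10⁻⁴ mg/mL = 102 μg/L.

102 μg/L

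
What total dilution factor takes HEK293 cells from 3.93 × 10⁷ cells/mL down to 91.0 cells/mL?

4.32 × 10⁵

Factor = C₀/C_target = 3.93 × 10⁷ cells/mL / 91.0 cells/mL = 4.32 × 10⁵.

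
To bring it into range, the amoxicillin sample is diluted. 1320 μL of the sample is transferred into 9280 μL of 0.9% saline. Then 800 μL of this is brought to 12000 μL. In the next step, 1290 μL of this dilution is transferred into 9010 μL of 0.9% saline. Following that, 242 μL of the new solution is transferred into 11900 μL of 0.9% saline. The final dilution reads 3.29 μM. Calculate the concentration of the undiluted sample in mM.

159 mM

Overall dilution factor = 8.030 × 15 × 7.984 × 50.17 = 4.83 × 10⁴.
Original = 3.29 μM × 4.83 × 10⁴ = 1.59 × 10⁵ μM = 159 mM.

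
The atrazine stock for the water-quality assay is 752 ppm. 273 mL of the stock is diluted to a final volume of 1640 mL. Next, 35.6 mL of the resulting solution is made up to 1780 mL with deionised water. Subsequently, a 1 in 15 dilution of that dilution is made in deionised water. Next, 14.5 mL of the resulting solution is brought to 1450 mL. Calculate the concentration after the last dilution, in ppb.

Overall dilution factor = 6.007 × 50 × 15 × 100 = 4.51 × 10⁵.
752 ppm / 4.51 × 10⁵ = 1.67 × 10⁻³ ppm = 1.67 ppb.

1.67 ppb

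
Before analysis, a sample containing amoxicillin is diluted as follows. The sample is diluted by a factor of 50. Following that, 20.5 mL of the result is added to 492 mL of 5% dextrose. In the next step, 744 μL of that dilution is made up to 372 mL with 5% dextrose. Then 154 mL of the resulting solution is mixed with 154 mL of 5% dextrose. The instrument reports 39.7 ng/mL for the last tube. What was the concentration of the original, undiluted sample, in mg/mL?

49.6 mg/mL

Overall dilution factor = 50 × 25 × 500 × 2 = 1.25 × 10⁶.
Original = 39.7 ng/mL × 1.25 × 10⁶ = 4.96 × 10⁷ ng/mL = 49.6 mg/mL.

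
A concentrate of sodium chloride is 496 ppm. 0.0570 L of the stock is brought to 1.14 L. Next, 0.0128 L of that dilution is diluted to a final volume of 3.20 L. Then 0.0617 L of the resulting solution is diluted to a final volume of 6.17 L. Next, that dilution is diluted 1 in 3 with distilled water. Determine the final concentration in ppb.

0.331 ppb

Overall dilution factor = 20 × 250 × 100 × 3 = 1.50 × 10⁶.
496 ppm / 1.50 × 10⁶ = 3.31 × 10⁻⁴ ppm = 0.331 ppb.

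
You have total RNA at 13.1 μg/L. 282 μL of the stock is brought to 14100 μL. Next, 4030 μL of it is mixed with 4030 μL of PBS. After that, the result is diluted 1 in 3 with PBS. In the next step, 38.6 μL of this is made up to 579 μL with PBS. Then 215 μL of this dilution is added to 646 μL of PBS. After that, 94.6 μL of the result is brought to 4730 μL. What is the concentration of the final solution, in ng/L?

Overall dilution factor = 50 × 2 × 3 × 15 × 4.005 × 50 = 9.01 × 10⁵.
13.1 μg/L / 9.01 × 10⁵ = 1.45 × 10⁻⁵ μg/L = 0.0145 ng/L.

0.0145 ng/L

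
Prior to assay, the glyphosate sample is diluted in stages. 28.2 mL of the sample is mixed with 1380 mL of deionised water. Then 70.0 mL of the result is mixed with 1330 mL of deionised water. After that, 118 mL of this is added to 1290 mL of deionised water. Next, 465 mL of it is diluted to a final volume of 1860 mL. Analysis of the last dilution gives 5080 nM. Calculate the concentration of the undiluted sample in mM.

242 mM

Overall dilution factor = 49.94 × 20 × 11.93 × 4 = 4.77 × 10⁴.
Original = 5080 nM × 4.77 × 10⁴ = 2.42 × 10⁸ nM = 242 mM.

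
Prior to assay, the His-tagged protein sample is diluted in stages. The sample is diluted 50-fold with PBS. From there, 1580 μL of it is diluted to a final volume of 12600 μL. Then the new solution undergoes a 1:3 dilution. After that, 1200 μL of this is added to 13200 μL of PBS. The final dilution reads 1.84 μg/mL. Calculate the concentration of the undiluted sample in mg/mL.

26.4 mg/mL

Overall dilution factor = 50 × 7.975 × 3 × 12 = 1.44 × 10⁴.
Original = 1.84 μg/mL × 1.44 × 10⁴ = 2.64 × 10⁴ μg/mL = 26.4 mg/mL.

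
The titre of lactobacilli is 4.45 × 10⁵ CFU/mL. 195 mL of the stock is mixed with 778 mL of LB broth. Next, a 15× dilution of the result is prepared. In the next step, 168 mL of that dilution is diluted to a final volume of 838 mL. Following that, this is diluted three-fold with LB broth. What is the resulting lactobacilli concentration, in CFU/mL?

Overall dilution factor = 4.990 × 15 × 4.988 × 3 = 1120.
4.45 × 10⁵ CFU/mL / 1120 = 397 CFU/mL.

397 CFU/mL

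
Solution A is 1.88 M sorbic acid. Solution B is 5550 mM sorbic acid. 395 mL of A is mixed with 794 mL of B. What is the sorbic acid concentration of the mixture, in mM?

C_B = 5550 mM = 5.55 M.
C_mix = (C_A·V_A + C_B·V_B)/(V_A + V_B) = (1.88×395 + 5.55×794) / 1189 = 4.33 M = 4330 mM.

4330 mM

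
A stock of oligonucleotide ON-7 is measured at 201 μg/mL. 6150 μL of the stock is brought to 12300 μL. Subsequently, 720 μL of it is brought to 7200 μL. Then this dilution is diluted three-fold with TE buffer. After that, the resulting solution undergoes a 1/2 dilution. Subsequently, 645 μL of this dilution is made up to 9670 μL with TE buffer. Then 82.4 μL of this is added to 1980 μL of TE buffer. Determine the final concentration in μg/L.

Overall dilution factor = 2 × 10 × 3 × 2 × 14.99 × 25.03 = 4.50 × 10⁴.
201 μg/mL / 4.50 × 10⁴ = 4.46 × 10⁻³ μg/mL = 4.46 μg/L.

4.46 μg/L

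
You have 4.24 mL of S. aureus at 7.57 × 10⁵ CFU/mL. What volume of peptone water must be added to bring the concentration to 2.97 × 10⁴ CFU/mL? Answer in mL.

104 mL

V₂ = C₁V₁/C₂ = 7.57 × 10⁵ × 4.24 / 2.97 × 10⁴ = 108 mL.
Diluent to add = V₂ − V₁ = 108 − 4.24 = 104 mL.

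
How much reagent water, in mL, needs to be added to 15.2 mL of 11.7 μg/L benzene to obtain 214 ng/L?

214 ng/L = 0.214 μg/L.
V₂ = C₁V₁/C₂ = 11.7 × 15.2 / 0.214 = 831 mL.
Diluent to add = V₂ − V₁ = 831 − 15.2 = 816 mL.

816 mL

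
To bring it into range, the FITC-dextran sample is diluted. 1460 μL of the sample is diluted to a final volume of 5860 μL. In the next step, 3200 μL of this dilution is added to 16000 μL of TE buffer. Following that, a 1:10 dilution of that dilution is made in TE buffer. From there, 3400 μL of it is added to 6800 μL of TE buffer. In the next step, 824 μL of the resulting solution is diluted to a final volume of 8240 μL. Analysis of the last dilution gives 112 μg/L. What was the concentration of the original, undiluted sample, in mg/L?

809 mg/L

Overall dilution factor = 4.014 × 6 × 10 × 3 × 10 = 7225.
Original = 112 μg/L × 7225 = 8.09 × 10⁵ μg/L = 809 mg/L.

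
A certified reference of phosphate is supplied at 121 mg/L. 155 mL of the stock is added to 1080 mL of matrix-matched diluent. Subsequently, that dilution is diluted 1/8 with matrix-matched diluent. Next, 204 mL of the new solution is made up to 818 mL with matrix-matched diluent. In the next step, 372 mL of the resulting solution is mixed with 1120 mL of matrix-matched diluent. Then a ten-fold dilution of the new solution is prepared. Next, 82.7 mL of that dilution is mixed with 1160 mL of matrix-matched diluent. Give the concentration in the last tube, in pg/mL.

Overall dilution factor = 7.968 × 8 × 4.010 × 4.011 × 10 × 15.03 = 1.54 × 10⁵.
121 mg/L / 1.54 × 10⁵ = 7.86 × 10⁻⁴ mg/L = 786 pg/mL.

786 pg/mL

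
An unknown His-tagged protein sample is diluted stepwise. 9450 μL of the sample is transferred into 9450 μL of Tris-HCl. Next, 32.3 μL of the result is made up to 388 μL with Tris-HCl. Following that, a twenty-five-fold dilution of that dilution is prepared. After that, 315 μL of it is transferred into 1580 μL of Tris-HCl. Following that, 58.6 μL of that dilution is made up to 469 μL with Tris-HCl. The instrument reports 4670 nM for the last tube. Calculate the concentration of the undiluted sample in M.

0.135 M

Overall dilution factor = 2 × 12.01 × 25 × 6.016 × 8.003 = 2.89 × 10⁴.
Original = 4670 nM × 2.89 × 10⁴ = 1.35 × 10⁸ nM = 0.135 M.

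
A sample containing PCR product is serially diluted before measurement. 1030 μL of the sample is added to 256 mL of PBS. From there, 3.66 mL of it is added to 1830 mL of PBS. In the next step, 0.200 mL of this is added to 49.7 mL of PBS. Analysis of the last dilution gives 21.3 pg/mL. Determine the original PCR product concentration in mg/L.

664 mg/L

Overall dilution factor = 249.5 × 501 × 249.5 = 3.12 × 10⁷.
Original = 21.3 pg/mL × 3.12 × 10⁷ = 6.64 × 10⁸ pg/mL = 664 mg/L.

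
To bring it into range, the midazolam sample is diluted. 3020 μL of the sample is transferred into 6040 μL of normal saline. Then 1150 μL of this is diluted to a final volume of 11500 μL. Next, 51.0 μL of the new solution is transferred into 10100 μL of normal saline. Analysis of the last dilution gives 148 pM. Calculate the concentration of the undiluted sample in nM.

884 nM

Overall dilution factor = 3 × 10 × 199.0 = 5971.
Original = 148 pM × 5971 = 8.84 × 10⁵ pM = 884 nM.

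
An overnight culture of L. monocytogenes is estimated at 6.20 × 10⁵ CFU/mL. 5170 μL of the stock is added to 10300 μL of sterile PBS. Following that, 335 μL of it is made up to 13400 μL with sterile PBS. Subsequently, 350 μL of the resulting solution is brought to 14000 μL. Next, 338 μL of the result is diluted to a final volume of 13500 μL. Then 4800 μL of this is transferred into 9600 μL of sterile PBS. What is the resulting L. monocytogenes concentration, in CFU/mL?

Overall dilution factor = 2.992 × 40 × 40 × 39.94 × 3 = 5.74 × 10⁵.
6.20 × 10⁵ CFU/mL / 5.74 × 10⁵ = 1.08 CFU/mL.

1.08 CFU/mL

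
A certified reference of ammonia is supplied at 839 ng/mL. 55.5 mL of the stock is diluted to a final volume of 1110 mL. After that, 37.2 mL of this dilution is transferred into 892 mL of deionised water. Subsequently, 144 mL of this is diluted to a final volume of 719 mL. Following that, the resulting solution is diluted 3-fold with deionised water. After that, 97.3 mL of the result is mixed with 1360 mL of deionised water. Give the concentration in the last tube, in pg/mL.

7.49 pg/mL

Overall dilution factor = 20 × 24.98 × 4.993 × 3 × 14.98 = 1.12 × 10⁵.
839 ng/mL / 1.12 × 10⁵ = 7.49 × 10⁻³ ng/mL = 7.49 pg/mL.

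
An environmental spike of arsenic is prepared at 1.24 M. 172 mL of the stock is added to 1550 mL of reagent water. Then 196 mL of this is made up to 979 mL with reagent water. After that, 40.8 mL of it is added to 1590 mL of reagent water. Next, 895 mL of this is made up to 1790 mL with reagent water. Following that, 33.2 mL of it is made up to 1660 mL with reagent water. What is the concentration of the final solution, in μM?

Overall dilution factor = 10.01 × 4.995 × 39.97 × 2 × 50 = 2.00 × 10⁵.
1.24 M / 2.00 × 10⁵ = 6.20 × 10⁻⁶ M = 6.20 μM.

6.20 μM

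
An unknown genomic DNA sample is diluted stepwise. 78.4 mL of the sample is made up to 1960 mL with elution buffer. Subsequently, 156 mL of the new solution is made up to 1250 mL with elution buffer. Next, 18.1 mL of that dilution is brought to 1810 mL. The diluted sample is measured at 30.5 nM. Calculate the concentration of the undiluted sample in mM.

Overall dilution factor = 25 × 8.013 × 100 = 2.00 × 10⁴.
Original = 30.5 nM × 2.00 × 10⁴ = 6.11 × 10⁵ nM = 0.611 mM.

0.611 mM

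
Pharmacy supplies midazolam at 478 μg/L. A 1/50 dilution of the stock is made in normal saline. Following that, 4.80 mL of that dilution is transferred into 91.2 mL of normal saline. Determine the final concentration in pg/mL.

478 pg/mL

Overall dilution factor = 50 × 20 = 1000.
478 μg/L / 1000 = 0.478 μg/L = 478 pg/mL.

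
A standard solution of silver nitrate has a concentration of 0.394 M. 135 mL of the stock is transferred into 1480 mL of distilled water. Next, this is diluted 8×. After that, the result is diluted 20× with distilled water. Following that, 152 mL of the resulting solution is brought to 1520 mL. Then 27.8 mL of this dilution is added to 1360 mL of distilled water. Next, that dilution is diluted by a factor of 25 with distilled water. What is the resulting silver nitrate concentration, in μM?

Overall dilution factor = 11.96 × 8 × 20 × 10 × 49.92 × 25 = 2.39 × 10⁷.
0.394 M / 2.39 × 10⁷ = 1.65 × 10⁻⁸ M = 0.0165 μM.

0.0165 μM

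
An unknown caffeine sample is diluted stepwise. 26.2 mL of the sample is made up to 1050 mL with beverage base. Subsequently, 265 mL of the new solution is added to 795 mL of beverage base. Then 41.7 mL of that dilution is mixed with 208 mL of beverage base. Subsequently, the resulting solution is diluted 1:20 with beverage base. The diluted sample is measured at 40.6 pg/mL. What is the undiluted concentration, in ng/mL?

779 ng/mL

Overall dilution factor = 40.08 × 4 × 5.988 × 20 = 1.92 × 10⁴.
Original = 40.6 pg/mL × 1.92 × 10⁴ = 7.79 × 10⁵ pg/mL = 779 ng/mL.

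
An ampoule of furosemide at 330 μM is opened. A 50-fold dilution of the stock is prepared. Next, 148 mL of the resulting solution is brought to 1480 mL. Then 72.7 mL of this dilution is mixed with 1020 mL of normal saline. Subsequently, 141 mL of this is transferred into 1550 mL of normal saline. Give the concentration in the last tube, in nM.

3.66 nM

Overall dilution factor = 50 × 10 × 15.03 × 11.99 = 9.01 × 10⁴.
330 μM / 9.01 × 10⁴ = 3.66 × 10⁻³ μM = 3.66 nM.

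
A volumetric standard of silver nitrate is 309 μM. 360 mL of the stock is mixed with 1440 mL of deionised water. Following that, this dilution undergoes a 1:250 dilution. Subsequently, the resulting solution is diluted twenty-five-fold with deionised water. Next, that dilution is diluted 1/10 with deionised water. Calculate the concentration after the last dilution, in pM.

Overall dilution factor = 5 × 250 × 25 × 10 = 3.12 × 10⁵.
309 μM / 3.12 × 10⁵ = 9.89 × 10⁻⁴ μM = 989 pM.

989 pM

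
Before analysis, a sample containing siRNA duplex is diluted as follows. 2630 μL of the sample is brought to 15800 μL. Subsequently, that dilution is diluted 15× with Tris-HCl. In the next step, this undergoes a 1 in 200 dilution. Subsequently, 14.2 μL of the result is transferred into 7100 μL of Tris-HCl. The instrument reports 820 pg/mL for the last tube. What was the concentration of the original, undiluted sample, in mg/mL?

Overall dilution factor = 6.008 × 15 × 200 × 501 = 9.03 × 10⁶.
Original = 820 pg/mL × 9.03 × 10⁶ = 7.40 × 10⁹ pg/mL = 7.40 mg/mL.

7.40 mg/mL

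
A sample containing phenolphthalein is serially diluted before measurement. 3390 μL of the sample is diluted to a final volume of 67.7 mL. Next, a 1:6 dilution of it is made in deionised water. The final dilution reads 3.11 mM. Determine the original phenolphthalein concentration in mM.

373 mM

Overall dilution factor = 19.97 × 6 = 120.
Original = 3.11 mM × 120 = 373 mM.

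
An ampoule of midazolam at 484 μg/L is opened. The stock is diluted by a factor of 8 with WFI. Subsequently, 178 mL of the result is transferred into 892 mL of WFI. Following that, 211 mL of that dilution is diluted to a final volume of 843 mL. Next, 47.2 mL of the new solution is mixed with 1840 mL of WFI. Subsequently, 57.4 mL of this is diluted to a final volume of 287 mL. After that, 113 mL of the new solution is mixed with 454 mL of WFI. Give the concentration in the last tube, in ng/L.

Overall dilution factor = 8 × 6.011 × 3.995 × 39.98 × 5 × 5.018 = 1.93 × 10⁵.
484 μg/L / 1.93 × 10⁵ = 2.51 × 10⁻³ μg/L = 2.51 ng/L.

2.51 ng/L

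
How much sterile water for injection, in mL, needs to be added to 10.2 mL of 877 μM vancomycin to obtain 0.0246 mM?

353 mL

0.0246 mM = 24.6 μM.
V₂ = C₁V₁/C₂ = 877 × 10.2 / 24.6 = 364 mL.
Diluent to add = V₂ − V₁ = 364 − 10.2 = 353 mL.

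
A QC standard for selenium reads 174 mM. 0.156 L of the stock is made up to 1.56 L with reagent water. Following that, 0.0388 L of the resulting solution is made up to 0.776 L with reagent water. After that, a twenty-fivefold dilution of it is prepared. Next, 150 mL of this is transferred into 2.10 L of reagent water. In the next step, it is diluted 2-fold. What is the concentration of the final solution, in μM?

Overall dilution factor = 10 × 20 × 25 × 15 × 2 = 1.50 × 10⁵.
174 mM / 1.50 × 10⁵ = 1.16 × 10⁻³ mM = 1.16 μM.

1.16 μM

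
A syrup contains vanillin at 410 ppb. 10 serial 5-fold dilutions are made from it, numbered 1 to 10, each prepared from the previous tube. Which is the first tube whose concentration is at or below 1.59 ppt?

tube 8

Tube n has concentration 410 ppb / 5ⁿ.
Need 5ⁿ ≥ 410 ppb / 1.59 ppt = 2.58 × 10⁵, so n ≥ 7.74.
First such tube: n = 8.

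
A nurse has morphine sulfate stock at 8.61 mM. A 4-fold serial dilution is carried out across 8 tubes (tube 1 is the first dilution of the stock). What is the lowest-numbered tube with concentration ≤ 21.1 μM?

Tube n has concentration 8.61 mM / 4ⁿ.
Need 4ⁿ ≥ 8.61 mM / 21.1 μM = 408, so n ≥ 4.34.
First such tube: n = 5.

tube 5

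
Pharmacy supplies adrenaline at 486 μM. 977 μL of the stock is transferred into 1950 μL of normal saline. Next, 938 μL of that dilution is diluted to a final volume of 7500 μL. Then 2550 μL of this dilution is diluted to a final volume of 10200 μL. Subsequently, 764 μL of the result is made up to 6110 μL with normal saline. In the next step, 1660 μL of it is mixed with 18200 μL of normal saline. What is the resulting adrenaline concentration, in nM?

53.0 nM

Overall dilution factor = 2.996 × 7.996 × 4 × 7.997 × 11.96 = 9168.
486 μM / 9168 = 0.0530 μM = 53.0 nM.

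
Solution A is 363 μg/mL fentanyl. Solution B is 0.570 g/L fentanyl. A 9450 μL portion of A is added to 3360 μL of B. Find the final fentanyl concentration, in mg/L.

417 mg/L

C_B = 0.570 g/L = 570 μg/mL.
C_mix = (C_A·V_A + C_B·V_B)/(V_A + V_B) = (363×9450 + 570×3360) / 12810 = 417 μg/mL = 417 mg/L.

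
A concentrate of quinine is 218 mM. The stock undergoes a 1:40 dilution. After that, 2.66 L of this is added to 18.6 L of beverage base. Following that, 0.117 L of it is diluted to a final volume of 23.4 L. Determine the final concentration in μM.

3.41 μM

Overall dilution factor = 40 × 7.992 × 200 = 6.39 × 10⁴.
218 mM / 6.39 × 10⁴ = 3.41 × 10⁻³ mM = 3.41 μM.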